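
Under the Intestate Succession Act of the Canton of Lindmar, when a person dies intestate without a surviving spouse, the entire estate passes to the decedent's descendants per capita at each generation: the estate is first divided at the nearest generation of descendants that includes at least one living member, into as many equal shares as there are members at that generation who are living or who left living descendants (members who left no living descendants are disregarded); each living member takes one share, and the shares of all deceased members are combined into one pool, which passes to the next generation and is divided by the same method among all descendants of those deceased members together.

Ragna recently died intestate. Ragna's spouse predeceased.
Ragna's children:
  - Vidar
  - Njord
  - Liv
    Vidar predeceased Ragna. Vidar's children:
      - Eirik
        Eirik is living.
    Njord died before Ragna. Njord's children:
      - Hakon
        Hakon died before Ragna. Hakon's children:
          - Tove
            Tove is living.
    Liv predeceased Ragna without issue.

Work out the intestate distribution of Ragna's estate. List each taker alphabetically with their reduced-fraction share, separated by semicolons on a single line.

There is no surviving spouse, so the entire estate passes to Ragna's descendants per capita at each generation.
No one at generation 1 (Vidar, Njord) is living; moving to the next generation.
At generation 2 (Eirik, Hakon) there are 2 shares of (1)/2 = 1/2 each.
Living: Eirik — each takes 1/2.
Deceased: Hakon. That 1/2 share is carried to generation 3.
At generation 3 (Tove) there are 1 shares of (1/2)/1 = 1/2 each.
Living: Tove — each takes 1/2.

Eirik 1/2; Tove 1/2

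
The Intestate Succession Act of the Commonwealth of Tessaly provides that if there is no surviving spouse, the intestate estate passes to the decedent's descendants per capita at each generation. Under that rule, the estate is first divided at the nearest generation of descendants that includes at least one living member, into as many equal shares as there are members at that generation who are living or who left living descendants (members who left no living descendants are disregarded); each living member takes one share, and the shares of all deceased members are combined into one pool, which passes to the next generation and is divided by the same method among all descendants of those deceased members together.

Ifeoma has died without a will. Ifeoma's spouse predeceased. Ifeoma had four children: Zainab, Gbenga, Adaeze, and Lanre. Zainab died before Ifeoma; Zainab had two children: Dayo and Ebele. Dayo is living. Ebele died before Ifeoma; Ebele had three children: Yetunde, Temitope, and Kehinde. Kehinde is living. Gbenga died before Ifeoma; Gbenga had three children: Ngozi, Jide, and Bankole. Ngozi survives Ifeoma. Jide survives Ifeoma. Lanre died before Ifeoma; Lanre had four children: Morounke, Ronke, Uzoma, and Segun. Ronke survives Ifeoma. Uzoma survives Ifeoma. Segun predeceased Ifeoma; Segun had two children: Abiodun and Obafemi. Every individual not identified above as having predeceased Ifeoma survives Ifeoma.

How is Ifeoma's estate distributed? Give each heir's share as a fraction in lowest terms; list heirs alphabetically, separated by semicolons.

There is no surviving spouse, so the entire estate passes to Ifeoma's descendants per capita at each generation.
At generation 1 (Zainab, Gbenga, Adaeze, Lanre) there are 4 shares of (1)/4 = 1/4 each.
Living: Adaeze — each takes 1/4.
Deceased: Zainab, Gbenga, and Lanre. Their combined 3/4 is pooled and carried to generation 2.
At generation 2 (Dayo, Ebele, Ngozi, Jide, Bankole, Morounke, Ronke, Uzoma, Segun) there are 9 shares of (3/4)/9 = 1/12 each.
Living: Dayo, Ngozi, Jide, Bankole, Morounke, Ronke, and Uzoma — each takes 1/12.
Deceased: Ebele and Segun. Their combined 1/6 is pooled and carried to generation 3.
At generation 3 (Yetunde, Temitope, Kehinde, Abiodun, Obafemi) there are 5 shares of (1/6)/5 = 1/30 each.
Living: Yetunde, Temitope, Kehinde, Abiodun, and Obafemi — each takes 1/30.

Abiodun 1/30; Adaeze 1/4; Bankole 1/12; Dayo 1/12; Jide 1/12; Kehinde 1/30; Morounke 1/12; Ngozi 1/12; Obafemi 1/30; Ronke 1/12; Temitope 1/30; Uzoma 1/12; Yetunde 1/30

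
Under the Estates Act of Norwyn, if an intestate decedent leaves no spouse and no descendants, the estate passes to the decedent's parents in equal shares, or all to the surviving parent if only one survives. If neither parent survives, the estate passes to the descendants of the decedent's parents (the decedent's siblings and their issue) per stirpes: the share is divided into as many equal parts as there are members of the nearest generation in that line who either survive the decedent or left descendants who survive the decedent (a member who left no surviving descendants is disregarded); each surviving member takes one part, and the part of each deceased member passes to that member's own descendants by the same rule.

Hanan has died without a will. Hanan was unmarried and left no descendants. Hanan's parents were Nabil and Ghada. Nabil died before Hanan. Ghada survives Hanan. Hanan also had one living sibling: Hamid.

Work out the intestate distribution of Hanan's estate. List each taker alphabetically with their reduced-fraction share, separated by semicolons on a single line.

Only one parent, Ghada, survives, so Ghada takes the entire estate. The siblings take nothing because a surviving parent has priority.

Ghada 1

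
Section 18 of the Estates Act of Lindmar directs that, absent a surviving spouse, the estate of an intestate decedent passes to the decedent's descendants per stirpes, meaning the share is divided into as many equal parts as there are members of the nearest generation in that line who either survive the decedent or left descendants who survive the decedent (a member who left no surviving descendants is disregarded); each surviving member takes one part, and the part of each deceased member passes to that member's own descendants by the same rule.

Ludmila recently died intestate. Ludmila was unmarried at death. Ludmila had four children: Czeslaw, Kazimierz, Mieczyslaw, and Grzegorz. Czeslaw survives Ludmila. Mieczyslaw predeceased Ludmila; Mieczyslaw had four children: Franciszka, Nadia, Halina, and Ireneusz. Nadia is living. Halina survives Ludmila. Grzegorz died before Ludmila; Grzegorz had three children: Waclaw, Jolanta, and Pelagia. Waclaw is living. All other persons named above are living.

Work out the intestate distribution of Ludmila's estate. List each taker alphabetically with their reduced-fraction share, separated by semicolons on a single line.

There is no surviving spouse, so the entire estate passes to Ludmila's descendants per stirpes.
The estate is divided into 4 equal shares of 1/4 among Czeslaw, Kazimierz, Mieczyslaw, Grzegorz.
Czeslaw is living and takes 1/4.
Kazimierz is living and takes 1/4.
Mieczyslaw predeceased; the 1/4 allotted to Mieczyslaw's branch passes to Mieczyslaw's issue by representation.
The 1/4 is divided into 4 equal shares of 1/16 among Franciszka, Nadia, Halina, Ireneusz.
Franciszka is living and takes 1/16.
Nadia is living and takes 1/16.
Halina is living and takes 1/16.
Ireneusz is living and takes 1/16.
Grzegorz predeceased; the 1/4 allotted to Grzegorz's branch passes to Grzegorz's issue by representation.
The 1/4 is divided into 3 equal shares of 1/12 among Waclaw, Jolanta, Pelagia.
Waclaw is living and takes 1/12.
Jolanta is living and takes 1/12.
Pelagia is living and takes 1/12.

Czeslaw 1/4; Franciszka 1/16; Halina 1/16; Ireneusz 1/16; Jolanta 1/12; Kazimierz 1/4; Nadia 1/16; Pelagia 1/12; Waclaw 1/12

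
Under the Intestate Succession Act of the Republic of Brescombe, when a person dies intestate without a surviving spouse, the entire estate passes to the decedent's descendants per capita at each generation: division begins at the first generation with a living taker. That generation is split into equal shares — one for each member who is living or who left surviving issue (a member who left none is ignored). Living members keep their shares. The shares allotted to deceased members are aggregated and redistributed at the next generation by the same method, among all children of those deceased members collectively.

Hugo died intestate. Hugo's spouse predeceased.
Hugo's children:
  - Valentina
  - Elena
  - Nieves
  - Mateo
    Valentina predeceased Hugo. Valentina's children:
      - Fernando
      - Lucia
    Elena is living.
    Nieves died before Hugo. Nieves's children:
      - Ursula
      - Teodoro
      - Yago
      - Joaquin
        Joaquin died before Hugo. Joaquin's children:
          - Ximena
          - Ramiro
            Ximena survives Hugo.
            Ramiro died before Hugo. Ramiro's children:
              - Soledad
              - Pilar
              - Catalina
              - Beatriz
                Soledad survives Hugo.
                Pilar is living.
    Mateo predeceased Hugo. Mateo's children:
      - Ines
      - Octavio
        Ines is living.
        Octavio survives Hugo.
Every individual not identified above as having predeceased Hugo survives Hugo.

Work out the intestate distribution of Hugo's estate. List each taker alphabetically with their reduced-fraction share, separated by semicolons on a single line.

Beatriz 3/256; Catalina 3/256; Elena 1/4; Fernando 3/32; Ines 3/32; Lucia 3/32; Octavio 3/32; Pilar 3/256; Soledad 3/256; Teodoro 3/32; Ursula 3/32; Ximena 3/64; Yago 3/32

There is no surviving spouse, so the entire estate passes to Hugo's descendants per capita at each generation.
At generation 1 (Valentina, Elena, Nieves, Mateo) there are 4 shares of (1)/4 = 1/4 each.
Living: Elena — each takes 1/4.
Deceased: Valentina, Nieves, and Mateo. Their combined 3/4 is pooled and carried to generation 2.
At generation 2 (Fernando, Lucia, Ursula, Teodoro, Yago, Joaquin, Ines, Octavio) there are 8 shares of (3/4)/8 = 3/32 each.
Living: Fernando, Lucia, Ursula, Teodoro, Yago, Ines, and Octavio — each takes 3/32.
Deceased: Joaquin. That 3/32 share is carried to generation 3.
At generation 3 (Ximena, Ramiro) there are 2 shares of (3/32)/2 = 3/64 each.
Living: Ximena — each takes 3/64.
Deceased: Ramiro. That 3/64 share is carried to generation 4.
At generation 4 (Soledad, Pilar, Catalina, Beatriz) there are 4 shares of (3/64)/4 = 3/256 each.
Living: Soledad, Pilar, Catalina, and Beatriz — each takes 3/256.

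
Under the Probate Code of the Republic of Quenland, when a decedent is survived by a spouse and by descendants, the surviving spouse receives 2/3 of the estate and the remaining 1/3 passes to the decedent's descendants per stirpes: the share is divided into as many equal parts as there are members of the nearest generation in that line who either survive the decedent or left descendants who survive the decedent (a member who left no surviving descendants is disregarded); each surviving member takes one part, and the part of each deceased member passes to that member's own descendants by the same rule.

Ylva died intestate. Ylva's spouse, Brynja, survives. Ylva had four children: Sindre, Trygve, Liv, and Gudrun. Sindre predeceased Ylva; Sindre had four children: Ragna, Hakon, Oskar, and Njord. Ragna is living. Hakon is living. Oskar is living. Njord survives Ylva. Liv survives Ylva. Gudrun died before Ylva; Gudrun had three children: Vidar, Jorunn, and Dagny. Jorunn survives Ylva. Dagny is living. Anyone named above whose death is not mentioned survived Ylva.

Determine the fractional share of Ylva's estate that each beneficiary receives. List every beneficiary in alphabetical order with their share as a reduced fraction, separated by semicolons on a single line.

Brynja 2/3; Dagny 1/36; Hakon 1/48; Jorunn 1/36; Liv 1/12; Njord 1/48; Oskar 1/48; Ragna 1/48; Trygve 1/12; Vidar 1/36

Brynja, as surviving spouse, takes 2/3.
The remaining 1/3 passes to Ylva's descendants per stirpes.
The 1/3 is divided into 4 equal shares of 1/12 among Sindre, Trygve, Liv, Gudrun.
Sindre predeceased; the 1/12 allotted to Sindre's branch passes to Sindre's issue by representation.
The 1/12 is divided into 4 equal shares of 1/48 among Ragna, Hakon, Oskar, Njord.
Ragna is living and takes 1/48.
Hakon is living and takes 1/48.
Oskar is living and takes 1/48.
Njord is living and takes 1/48.
Trygve is living and takes 1/12.
Liv is living and takes 1/12.
Gudrun predeceased; the 1/12 allotted to Gudrun's branch passes to Gudrun's issue by representation.
The 1/12 is divided into 3 equal shares of 1/36 among Vidar, Jorunn, Dagny.
Vidar is living and takes 1/36.
Jorunn is living and takes 1/36.
Dagny is living and takes 1/36.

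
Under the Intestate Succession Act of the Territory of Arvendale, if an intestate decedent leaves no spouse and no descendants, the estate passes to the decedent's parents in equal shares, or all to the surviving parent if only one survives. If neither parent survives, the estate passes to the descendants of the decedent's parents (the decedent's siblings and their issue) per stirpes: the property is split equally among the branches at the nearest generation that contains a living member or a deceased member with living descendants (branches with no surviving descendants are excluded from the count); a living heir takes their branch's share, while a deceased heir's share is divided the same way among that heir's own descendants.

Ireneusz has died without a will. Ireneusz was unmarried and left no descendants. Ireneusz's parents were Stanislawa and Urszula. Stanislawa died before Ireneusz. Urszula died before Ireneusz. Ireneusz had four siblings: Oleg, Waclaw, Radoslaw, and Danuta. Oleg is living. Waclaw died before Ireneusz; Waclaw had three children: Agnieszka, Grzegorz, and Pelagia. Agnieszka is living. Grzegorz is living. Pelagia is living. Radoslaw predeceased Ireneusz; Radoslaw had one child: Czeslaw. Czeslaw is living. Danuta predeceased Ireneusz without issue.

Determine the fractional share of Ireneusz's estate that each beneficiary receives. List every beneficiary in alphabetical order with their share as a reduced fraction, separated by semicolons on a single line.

Neither parent survives and there are no descendants, so the estate passes to Ireneusz's siblings and their issue per stirpes.
Danuta left no surviving issue, so that branch lapses and is disregarded.
The estate is divided into 3 equal shares of 1/3 among Oleg, Waclaw, Radoslaw.
Oleg is living and takes 1/3.
Waclaw predeceased; the 1/3 allotted to Waclaw's branch passes to Waclaw's issue by representation.
The 1/3 is divided into 3 equal shares of 1/9 among Agnieszka, Grzegorz, Pelagia.
Agnieszka is living and takes 1/9.
Grzegorz is living and takes 1/9.
Pelagia is living and takes 1/9.
Radoslaw predeceased; the 1/3 allotted to Radoslaw's branch passes to Radoslaw's issue by representation.
Czeslaw is the sole taker at this level and receives the full 1/3.

Agnieszka 1/9; Czeslaw 1/3; Grzegorz 1/9; Oleg 1/3; Pelagia 1/9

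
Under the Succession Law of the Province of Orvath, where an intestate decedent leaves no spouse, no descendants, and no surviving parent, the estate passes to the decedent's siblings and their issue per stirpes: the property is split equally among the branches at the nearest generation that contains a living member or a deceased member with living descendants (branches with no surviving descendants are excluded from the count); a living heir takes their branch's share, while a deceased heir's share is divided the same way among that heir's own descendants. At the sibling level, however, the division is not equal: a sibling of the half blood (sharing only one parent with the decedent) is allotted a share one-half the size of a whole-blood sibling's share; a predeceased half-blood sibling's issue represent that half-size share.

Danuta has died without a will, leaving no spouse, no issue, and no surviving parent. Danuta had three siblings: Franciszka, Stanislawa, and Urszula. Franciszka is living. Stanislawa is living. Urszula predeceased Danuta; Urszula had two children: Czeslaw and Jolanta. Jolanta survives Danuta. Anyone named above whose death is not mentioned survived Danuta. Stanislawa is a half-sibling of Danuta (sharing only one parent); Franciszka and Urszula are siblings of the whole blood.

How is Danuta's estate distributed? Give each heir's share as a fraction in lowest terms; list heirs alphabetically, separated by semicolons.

Czeslaw 1/5; Franciszka 2/5; Jolanta 1/5; Stanislawa 1/5

No spouse, descendants, or parent survives, so the estate passes to Danuta's siblings per stirpes.
Half-blood siblings count for one-half the weight of whole-blood siblings at the initial division.
Dividing 1 in proportion to weights (total weight 5/2): Franciszka (weight 1) → 2/5; Stanislawa (weight 1/2) → 1/5; Urszula (weight 1) → 2/5.
Franciszka is living and takes 2/5.
Stanislawa is living and takes 1/5.
Urszula predeceased; the 2/5 allotted to Urszula's branch passes to Urszula's issue by representation.
The 2/5 is divided into 2 equal shares of 1/5 among Czeslaw, Jolanta.
Czeslaw is living and takes 1/5.
Jolanta is living and takes 1/5.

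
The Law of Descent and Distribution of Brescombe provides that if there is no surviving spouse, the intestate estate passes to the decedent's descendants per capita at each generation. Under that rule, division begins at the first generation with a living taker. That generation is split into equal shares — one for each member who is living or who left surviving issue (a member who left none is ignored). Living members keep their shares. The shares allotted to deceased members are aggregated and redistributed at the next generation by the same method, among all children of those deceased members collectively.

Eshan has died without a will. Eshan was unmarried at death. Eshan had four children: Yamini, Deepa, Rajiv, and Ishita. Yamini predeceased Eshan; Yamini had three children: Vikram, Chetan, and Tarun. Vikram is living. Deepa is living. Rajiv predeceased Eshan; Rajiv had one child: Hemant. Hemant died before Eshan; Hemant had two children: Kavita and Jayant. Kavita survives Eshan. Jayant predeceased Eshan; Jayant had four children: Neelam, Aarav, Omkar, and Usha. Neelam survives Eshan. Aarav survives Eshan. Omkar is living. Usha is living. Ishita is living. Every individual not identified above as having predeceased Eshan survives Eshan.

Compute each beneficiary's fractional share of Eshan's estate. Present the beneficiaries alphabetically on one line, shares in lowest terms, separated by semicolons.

Aarav 1/64; Chetan 1/8; Deepa 1/4; Ishita 1/4; Kavita 1/16; Neelam 1/64; Omkar 1/64; Tarun 1/8; Usha 1/64; Vikram 1/8

There is no surviving spouse, so the entire estate passes to Eshan's descendants per capita at each generation.
At generation 1 (Yamini, Deepa, Rajiv, Ishita) there are 4 shares of (1)/4 = 1/4 each.
Living: Deepa and Ishita — each takes 1/4.
Deceased: Yamini and Rajiv. Their combined 1/2 is pooled and carried to generation 2.
At generation 2 (Vikram, Chetan, Tarun, Hemant) there are 4 shares of (1/2)/4 = 1/8 each.
Living: Vikram, Chetan, and Tarun — each takes 1/8.
Deceased: Hemant. That 1/8 share is carried to generation 3.
At generation 3 (Kavita, Jayant) there are 2 shares of (1/8)/2 = 1/16 each.
Living: Kavita — each takes 1/16.
Deceased: Jayant. That 1/16 share is carried to generation 4.
At generation 4 (Neelam, Aarav, Omkar, Usha) there are 4 shares of (1/16)/4 = 1/64 each.
Living: Neelam, Aarav, Omkar, and Usha — each takes 1/64.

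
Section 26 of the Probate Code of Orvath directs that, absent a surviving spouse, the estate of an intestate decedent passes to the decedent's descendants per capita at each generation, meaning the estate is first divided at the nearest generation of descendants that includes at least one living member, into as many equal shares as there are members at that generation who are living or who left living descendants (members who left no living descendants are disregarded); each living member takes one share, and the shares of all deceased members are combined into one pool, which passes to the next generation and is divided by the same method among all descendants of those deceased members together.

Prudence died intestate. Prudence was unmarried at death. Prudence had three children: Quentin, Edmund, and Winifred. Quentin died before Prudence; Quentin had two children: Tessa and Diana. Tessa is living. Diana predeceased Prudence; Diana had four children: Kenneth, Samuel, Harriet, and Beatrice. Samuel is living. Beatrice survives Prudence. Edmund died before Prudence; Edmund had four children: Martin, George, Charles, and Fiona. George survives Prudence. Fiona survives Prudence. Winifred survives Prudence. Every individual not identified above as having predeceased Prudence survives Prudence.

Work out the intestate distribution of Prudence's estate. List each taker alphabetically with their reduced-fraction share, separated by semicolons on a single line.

There is no surviving spouse, so the entire estate passes to Prudence's descendants per capita at each generation.
At generation 1 (Quentin, Edmund, Winifred) there are 3 shares of (1)/3 = 1/3 each.
Living: Winifred — each takes 1/3.
Deceased: Quentin and Edmund. Their combined 2/3 is pooled and carried to generation 2.
At generation 2 (Tessa, Diana, Martin, George, Charles, Fiona) there are 6 shares of (2/3)/6 = 1/9 each.
Living: Tessa, Martin, George, Charles, and Fiona — each takes 1/9.
Deceased: Diana. That 1/9 share is carried to generation 3.
At generation 3 (Kenneth, Samuel, Harriet, Beatrice) there are 4 shares of (1/9)/4 = 1/36 each.
Living: Kenneth, Samuel, Harriet, and Beatrice — each takes 1/36.

Beatrice 1/36; Charles 1/9; Fiona 1/9; George 1/9; Harriet 1/36; Kenneth 1/36; Martin 1/9; Samuel 1/36; Tessa 1/9; Winifred 1/3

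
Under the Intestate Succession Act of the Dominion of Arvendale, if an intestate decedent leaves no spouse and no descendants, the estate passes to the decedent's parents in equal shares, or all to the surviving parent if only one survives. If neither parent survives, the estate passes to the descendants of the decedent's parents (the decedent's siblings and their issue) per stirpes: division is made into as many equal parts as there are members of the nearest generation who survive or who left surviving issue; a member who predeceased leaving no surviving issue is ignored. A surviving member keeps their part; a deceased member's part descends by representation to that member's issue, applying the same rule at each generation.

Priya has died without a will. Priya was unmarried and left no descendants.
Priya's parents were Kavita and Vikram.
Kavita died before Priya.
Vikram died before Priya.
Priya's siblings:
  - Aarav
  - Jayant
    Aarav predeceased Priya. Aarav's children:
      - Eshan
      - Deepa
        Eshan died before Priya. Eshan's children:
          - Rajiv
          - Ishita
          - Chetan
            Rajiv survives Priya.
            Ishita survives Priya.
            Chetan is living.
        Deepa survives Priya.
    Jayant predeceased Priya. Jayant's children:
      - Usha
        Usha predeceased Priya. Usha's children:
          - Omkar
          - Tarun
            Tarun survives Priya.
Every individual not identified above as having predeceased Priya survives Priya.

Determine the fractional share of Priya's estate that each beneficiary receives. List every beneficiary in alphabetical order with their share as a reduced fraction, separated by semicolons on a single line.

Chetan 1/12; Deepa 1/4; Ishita 1/12; Omkar 1/4; Rajiv 1/12; Tarun 1/4

Neither parent survives and there are no descendants, so the estate passes to Priya's siblings and their issue per stirpes.
The estate is divided into 2 equal shares of 1/2 among Aarav, Jayant.
Aarav predeceased; the 1/2 allotted to Aarav's branch passes to Aarav's issue by representation.
The 1/2 is divided into 2 equal shares of 1/4 among Eshan, Deepa.
Eshan predeceased; the 1/4 allotted to Eshan's branch passes to Eshan's issue by representation.
The 1/4 is divided into 3 equal shares of 1/12 among Rajiv, Ishita, Chetan.
Rajiv is living and takes 1/12.
Ishita is living and takes 1/12.
Chetan is living and takes 1/12.
Deepa is living and takes 1/4.
Jayant predeceased; the 1/2 allotted to Jayant's branch passes to Jayant's issue by representation.
Usha's line is the sole branch at this level, so the full 1/2 passes to Usha's issue by representation.
The 1/2 is divided into 2 equal shares of 1/4 among Omkar, Tarun.
Omkar is living and takes 1/4.
Tarun is living and takes 1/4.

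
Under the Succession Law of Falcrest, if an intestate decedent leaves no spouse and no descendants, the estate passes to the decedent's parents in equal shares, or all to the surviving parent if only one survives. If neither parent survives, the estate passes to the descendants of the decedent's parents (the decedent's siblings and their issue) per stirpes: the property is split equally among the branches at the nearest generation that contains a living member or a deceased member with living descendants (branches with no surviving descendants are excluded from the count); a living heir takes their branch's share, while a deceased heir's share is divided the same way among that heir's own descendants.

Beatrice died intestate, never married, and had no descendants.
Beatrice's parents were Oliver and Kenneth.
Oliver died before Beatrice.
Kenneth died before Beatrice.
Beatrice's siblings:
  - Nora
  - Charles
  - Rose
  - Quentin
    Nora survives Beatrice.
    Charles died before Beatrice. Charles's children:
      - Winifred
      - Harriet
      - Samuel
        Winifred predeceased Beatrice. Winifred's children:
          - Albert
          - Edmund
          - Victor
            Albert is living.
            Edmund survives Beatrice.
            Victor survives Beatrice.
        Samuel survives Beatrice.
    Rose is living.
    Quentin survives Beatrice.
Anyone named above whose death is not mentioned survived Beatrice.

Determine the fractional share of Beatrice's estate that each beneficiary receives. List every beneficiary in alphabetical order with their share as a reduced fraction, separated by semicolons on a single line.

Albert 1/36; Edmund 1/36; Harriet 1/12; Nora 1/4; Quentin 1/4; Rose 1/4; Samuel 1/12; Victor 1/36

Neither parent survives and there are no descendants, so the estate passes to Beatrice's siblings and their issue per stirpes.
The estate is divided into 4 equal shares of 1/4 among Nora, Charles, Rose, Quentin.
Nora is living and takes 1/4.
Charles predeceased; the 1/4 allotted to Charles's branch passes to Charles's issue by representation.
The 1/4 is divided into 3 equal shares of 1/12 among Winifred, Harriet, Samuel.
Winifred predeceased; the 1/12 allotted to Winifred's branch passes to Winifred's issue by representation.
The 1/12 is divided into 3 equal shares of 1/36 among Albert, Edmund, Victor.
Albert is living and takes 1/36.
Edmund is living and takes 1/36.
Victor is living and takes 1/36.
Harriet is living and takes 1/12.
Samuel is living and takes 1/12.
Rose is living and takes 1/4.
Quentin is living and takes 1/4.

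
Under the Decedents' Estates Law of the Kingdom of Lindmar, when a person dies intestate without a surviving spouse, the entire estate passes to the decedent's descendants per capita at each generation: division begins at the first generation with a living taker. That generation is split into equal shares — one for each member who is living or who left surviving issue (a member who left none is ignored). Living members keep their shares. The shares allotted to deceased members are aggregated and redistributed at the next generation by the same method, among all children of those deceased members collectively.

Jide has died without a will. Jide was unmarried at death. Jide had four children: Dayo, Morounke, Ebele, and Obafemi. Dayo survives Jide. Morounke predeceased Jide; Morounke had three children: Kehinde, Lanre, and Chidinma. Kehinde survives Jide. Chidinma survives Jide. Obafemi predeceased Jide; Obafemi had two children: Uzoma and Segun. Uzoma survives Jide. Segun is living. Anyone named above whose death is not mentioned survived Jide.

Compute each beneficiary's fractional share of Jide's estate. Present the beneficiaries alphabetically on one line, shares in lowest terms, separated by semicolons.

There is no surviving spouse, so the entire estate passes to Jide's descendants per capita at each generation.
At generation 1 (Dayo, Morounke, Ebele, Obafemi) there are 4 shares of (1)/4 = 1/4 each.
Living: Dayo and Ebele — each takes 1/4.
Deceased: Morounke and Obafemi. Their combined 1/2 is pooled and carried to generation 2.
At generation 2 (Kehinde, Lanre, Chidinma, Uzoma, Segun) there are 5 shares of (1/2)/5 = 1/10 each.
Living: Kehinde, Lanre, Chidinma, Uzoma, and Segun — each takes 1/10.

Chidinma 1/10; Dayo 1/4; Ebele 1/4; Kehinde 1/10; Lanre 1/10; Segun 1/10; Uzoma 1/10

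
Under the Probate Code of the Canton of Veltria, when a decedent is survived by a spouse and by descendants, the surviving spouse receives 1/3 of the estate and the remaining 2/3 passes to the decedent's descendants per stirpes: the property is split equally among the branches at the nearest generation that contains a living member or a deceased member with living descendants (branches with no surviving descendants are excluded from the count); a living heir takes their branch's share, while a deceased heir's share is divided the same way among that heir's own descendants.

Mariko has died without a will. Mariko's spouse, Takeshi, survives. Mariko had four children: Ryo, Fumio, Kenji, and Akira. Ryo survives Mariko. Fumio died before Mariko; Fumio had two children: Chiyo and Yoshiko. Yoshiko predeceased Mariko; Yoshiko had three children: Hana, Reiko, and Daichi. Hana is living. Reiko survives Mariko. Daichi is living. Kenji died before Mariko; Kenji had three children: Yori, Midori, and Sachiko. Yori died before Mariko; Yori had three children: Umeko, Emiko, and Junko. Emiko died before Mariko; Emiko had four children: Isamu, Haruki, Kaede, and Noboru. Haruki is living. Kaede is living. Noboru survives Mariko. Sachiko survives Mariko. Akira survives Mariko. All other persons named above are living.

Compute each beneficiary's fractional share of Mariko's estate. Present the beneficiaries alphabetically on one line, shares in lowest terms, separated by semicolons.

Akira 1/6; Chiyo 1/12; Daichi 1/36; Hana 1/36; Haruki 1/216; Isamu 1/216; Junko 1/54; Kaede 1/216; Midori 1/18; Noboru 1/216; Reiko 1/36; Ryo 1/6; Sachiko 1/18; Takeshi 1/3; Umeko 1/54

Takeshi, as surviving spouse, takes 1/3.
The remaining 2/3 passes to Mariko's descendants per stirpes.
The 2/3 is divided into 4 equal shares of 1/6 among Ryo, Fumio, Kenji, Akira.
Ryo is living and takes 1/6.
Fumio predeceased; the 1/6 allotted to Fumio's branch passes to Fumio's issue by representation.
The 1/6 is divided into 2 equal shares of 1/12 among Chiyo, Yoshiko.
Chiyo is living and takes 1/12.
Yoshiko predeceased; the 1/12 allotted to Yoshiko's branch passes to Yoshiko's issue by representation.
The 1/12 is divided into 3 equal shares of 1/36 among Hana, Reiko, Daichi.
Hana is living and takes 1/36.
Reiko is living and takes 1/36.
Daichi is living and takes 1/36.
Kenji predeceased; the 1/6 allotted to Kenji's branch passes to Kenji's issue by representation.
The 1/6 is divided into 3 equal shares of 1/18 among Yori, Midori, Sachiko.
Yori predeceased; the 1/18 allotted to Yori's branch passes to Yori's issue by representation.
The 1/18 is divided into 3 equal shares of 1/54 among Umeko, Emiko, Junko.
Umeko is living and takes 1/54.
Emiko predeceased; the 1/54 allotted to Emiko's branch passes to Emiko's issue by representation.
The 1/54 is divided into 4 equal shares of 1/216 among Isamu, Haruki, Kaede, Noboru.
Isamu is living and takes 1/216.
Haruki is living and takes 1/216.
Kaede is living and takes 1/216.
Noboru is living and takes 1/216.
Junko is living and takes 1/54.
Midori is living and takes 1/18.
Sachiko is living and takes 1/18.
Akira is living and takes 1/6.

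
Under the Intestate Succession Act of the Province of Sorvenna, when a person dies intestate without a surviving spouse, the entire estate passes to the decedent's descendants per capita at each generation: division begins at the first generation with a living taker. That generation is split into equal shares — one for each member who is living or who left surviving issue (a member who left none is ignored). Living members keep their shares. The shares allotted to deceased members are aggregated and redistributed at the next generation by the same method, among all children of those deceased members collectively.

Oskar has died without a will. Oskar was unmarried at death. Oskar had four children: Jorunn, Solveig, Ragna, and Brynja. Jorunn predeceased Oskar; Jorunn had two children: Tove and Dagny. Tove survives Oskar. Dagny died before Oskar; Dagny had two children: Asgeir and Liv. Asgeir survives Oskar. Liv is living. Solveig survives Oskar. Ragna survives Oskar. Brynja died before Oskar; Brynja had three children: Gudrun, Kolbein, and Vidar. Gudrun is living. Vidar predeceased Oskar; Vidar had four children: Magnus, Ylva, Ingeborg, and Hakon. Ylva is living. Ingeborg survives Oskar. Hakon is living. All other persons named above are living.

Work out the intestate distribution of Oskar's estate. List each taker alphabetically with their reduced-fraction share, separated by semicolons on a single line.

Asgeir 1/30; Gudrun 1/10; Hakon 1/30; Ingeborg 1/30; Kolbein 1/10; Liv 1/30; Magnus 1/30; Ragna 1/4; Solveig 1/4; Tove 1/10; Ylva 1/30

There is no surviving spouse, so the entire estate passes to Oskar's descendants per capita at each generation.
At generation 1 (Jorunn, Solveig, Ragna, Brynja) there are 4 shares of (1)/4 = 1/4 each.
Living: Solveig and Ragna — each takes 1/4.
Deceased: Jorunn and Brynja. Their combined 1/2 is pooled and carried to generation 2.
At generation 2 (Tove, Dagny, Gudrun, Kolbein, Vidar) there are 5 shares of (1/2)/5 = 1/10 each.
Living: Tove, Gudrun, and Kolbein — each takes 1/10.
Deceased: Dagny and Vidar. Their combined 1/5 is pooled and carried to generation 3.
At generation 3 (Asgeir, Liv, Magnus, Ylva, Ingeborg, Hakon) there are 6 shares of (1/5)/6 = 1/30 each.
Living: Asgeir, Liv, Magnus, Ylva, Ingeborg, and Hakon — each takes 1/30.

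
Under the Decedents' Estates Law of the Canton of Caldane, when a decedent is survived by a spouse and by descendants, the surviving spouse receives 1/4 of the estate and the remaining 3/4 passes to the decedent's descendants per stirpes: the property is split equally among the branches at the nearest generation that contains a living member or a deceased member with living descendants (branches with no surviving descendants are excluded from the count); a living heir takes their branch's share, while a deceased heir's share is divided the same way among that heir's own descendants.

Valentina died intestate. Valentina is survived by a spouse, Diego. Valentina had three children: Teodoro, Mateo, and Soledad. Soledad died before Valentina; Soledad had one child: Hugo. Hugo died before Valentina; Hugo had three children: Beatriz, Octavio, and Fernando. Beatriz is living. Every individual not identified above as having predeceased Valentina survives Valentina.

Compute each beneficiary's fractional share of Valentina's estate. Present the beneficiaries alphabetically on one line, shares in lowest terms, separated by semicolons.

Diego, as surviving spouse, takes 1/4.
The remaining 3/4 passes to Valentina's descendants per stirpes.
The 3/4 is divided into 3 equal shares of 1/4 among Teodoro, Mateo, Soledad.
Teodoro is living and takes 1/4.
Mateo is living and takes 1/4.
Soledad predeceased; the 1/4 allotted to Soledad's branch passes to Soledad's issue by representation.
Hugo's line is the sole branch at this level, so the full 1/4 passes to Hugo's issue by representation.
The 1/4 is divided into 3 equal shares of 1/12 among Beatriz, Octavio, Fernando.
Beatriz is living and takes 1/12.
Octavio is living and takes 1/12.
Fernando is living and takes 1/12.

Beatriz 1/12; Diego 1/4; Fernando 1/12; Mateo 1/4; Octavio 1/12; Teodoro 1/4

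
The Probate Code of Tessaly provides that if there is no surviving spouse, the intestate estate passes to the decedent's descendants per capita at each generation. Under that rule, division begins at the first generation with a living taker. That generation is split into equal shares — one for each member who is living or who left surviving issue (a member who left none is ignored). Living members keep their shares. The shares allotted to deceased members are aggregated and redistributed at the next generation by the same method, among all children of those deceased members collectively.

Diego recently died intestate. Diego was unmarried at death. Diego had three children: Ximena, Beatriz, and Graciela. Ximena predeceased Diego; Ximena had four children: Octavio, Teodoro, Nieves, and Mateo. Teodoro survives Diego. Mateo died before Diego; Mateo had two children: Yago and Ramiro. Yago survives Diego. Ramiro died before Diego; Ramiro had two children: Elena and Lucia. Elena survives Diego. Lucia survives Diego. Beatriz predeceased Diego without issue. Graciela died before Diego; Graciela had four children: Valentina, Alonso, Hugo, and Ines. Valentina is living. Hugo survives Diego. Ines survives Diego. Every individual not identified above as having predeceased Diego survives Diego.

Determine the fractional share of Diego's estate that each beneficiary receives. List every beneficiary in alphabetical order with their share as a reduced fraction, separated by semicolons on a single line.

There is no surviving spouse, so the entire estate passes to Diego's descendants per capita at each generation.
No one at generation 1 (Ximena, Graciela) is living; moving to the next generation.
At generation 2 (Octavio, Teodoro, Nieves, Mateo, Valentina, Alonso, Hugo, Ines) there are 8 shares of (1)/8 = 1/8 each.
Living: Octavio, Teodoro, Nieves, Valentina, Alonso, Hugo, and Ines — each takes 1/8.
Deceased: Mateo. That 1/8 share is carried to generation 3.
At generation 3 (Yago, Ramiro) there are 2 shares of (1/8)/2 = 1/16 each.
Living: Yago — each takes 1/16.
Deceased: Ramiro. That 1/16 share is carried to generation 4.
At generation 4 (Elena, Lucia) there are 2 shares of (1/16)/2 = 1/32 each.
Living: Elena and Lucia — each takes 1/32.

Alonso 1/8; Elena 1/32; Hugo 1/8; Ines 1/8; Lucia 1/32; Nieves 1/8; Octavio 1/8; Teodoro 1/8; Valentina 1/8; Yago 1/16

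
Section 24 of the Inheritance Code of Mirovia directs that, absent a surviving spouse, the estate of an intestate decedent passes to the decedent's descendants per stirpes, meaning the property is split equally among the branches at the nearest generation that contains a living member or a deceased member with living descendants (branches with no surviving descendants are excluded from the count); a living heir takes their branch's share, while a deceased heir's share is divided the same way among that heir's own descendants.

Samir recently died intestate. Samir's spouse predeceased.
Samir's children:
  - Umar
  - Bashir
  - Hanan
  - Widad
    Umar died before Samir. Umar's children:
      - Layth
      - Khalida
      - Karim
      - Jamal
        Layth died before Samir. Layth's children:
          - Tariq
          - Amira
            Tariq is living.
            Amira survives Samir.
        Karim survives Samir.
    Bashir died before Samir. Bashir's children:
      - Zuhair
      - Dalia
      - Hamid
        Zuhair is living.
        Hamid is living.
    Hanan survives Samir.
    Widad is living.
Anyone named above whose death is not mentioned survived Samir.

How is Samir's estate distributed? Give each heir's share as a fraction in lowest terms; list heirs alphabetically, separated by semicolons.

Amira 1/32; Dalia 1/12; Hamid 1/12; Hanan 1/4; Jamal 1/16; Karim 1/16; Khalida 1/16; Tariq 1/32; Widad 1/4; Zuhair 1/12

There is no surviving spouse, so the entire estate passes to Samir's descendants per stirpes.
The estate is divided into 4 equal shares of 1/4 among Umar, Bashir, Hanan, Widad.
Umar predeceased; the 1/4 allotted to Umar's branch passes to Umar's issue by representation.
The 1/4 is divided into 4 equal shares of 1/16 among Layth, Khalida, Karim, Jamal.
Layth predeceased; the 1/16 allotted to Layth's branch passes to Layth's issue by representation.
The 1/16 is divided into 2 equal shares of 1/32 among Tariq, Amira.
Tariq is living and takes 1/32.
Amira is living and takes 1/32.
Khalida is living and takes 1/16.
Karim is living and takes 1/16.
Jamal is living and takes 1/16.
Bashir predeceased; the 1/4 allotted to Bashir's branch passes to Bashir's issue by representation.
The 1/4 is divided into 3 equal shares of 1/12 among Zuhair, Dalia, Hamid.
Zuhair is living and takes 1/12.
Dalia is living and takes 1/12.
Hamid is living and takes 1/12.
Hanan is living and takes 1/4.
Widad is living and takes 1/4.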